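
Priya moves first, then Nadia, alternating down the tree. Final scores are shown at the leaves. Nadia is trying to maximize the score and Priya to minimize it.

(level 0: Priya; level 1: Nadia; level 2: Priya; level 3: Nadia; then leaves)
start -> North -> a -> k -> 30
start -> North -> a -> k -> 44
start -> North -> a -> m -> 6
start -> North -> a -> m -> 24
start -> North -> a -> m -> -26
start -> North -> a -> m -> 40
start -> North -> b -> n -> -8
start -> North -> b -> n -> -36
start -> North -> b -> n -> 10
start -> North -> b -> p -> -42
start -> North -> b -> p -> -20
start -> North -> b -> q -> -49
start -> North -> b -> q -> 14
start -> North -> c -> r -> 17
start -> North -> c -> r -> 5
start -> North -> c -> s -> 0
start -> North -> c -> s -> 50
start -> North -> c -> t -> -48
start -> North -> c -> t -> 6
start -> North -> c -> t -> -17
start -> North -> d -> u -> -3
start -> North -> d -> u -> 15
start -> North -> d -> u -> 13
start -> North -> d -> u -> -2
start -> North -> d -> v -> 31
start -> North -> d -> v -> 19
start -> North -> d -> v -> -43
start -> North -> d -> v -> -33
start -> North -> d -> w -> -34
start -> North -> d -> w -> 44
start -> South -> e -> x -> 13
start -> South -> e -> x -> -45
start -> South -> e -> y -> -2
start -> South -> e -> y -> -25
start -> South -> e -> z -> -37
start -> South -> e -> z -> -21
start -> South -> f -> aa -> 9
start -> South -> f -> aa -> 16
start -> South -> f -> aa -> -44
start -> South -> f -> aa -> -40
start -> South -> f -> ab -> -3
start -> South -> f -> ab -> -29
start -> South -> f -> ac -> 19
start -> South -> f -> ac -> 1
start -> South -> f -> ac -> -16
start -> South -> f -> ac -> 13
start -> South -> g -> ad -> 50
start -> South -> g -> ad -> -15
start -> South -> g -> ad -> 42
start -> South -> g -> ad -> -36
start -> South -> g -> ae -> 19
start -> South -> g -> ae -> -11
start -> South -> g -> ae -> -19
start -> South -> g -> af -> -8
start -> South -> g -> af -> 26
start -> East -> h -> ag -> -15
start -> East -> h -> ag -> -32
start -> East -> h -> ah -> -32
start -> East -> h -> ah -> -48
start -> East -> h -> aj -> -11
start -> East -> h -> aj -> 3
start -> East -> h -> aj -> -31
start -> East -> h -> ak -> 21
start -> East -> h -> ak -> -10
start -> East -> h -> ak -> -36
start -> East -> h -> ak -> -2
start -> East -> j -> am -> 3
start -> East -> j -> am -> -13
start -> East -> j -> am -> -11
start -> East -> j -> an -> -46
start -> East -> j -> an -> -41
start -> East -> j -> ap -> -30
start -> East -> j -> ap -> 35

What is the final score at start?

-32

k (Nadia): max(30, 44) = 44
m (Nadia): max(6, 24, -26, 40) = 40
a (Priya): min(44, 40) = 40
n (Nadia): max(-8, -36, 10) = 10
p (Nadia): max(-42, -20) = -20
q (Nadia): max(-49, 14) = 14
b (Priya): min(10, -20, 14) = -20
r (Nadia): max(17, 5) = 17
s (Nadia): max(0, 50) = 50
t (Nadia): max(-48, 6, -17) = 6
c (Priya): min(17, 50, 6) = 6
u (Nadia): max(-3, 15, 13, -2) = 15
v (Nadia): max(31, 19, -43, -33) = 31
w (Nadia): max(-34, 44) = 44
d (Priya): min(15, 31, 44) = 15
North (Nadia): max(40, -20, 6, 15) = 40
x (Nadia): max(13, -45) = 13
y (Nadia): max(-2, -25) = -2
z (Nadia): max(-37, -21) = -21
e (Priya): min(13, -2, -21) = -21
aa (Nadia): max(9, 16, -44, -40) = 16
ab (Nadia): max(-3, -29) = -3
ac (Nadia): max(19, 1, -16, 13) = 19
f (Priya): min(16, -3, 19) = -3
ad (Nadia): max(50, -15, 42, -36) = 50
ae (Nadia): max(19, -11, -19) = 19
af (Nadia): max(-8, 26) = 26
g (Priya): min(50, 19, 26) = 19
South (Nadia): max(-21, -3, 19) = 19
ag (Nadia): max(-15, -32) = -15
ah (Nadia): max(-32, -48) = -32
aj (Nadia): max(-11, 3, -31) = 3
ak (Nadia): max(21, -10, -36, -2) = 21
h (Priya): min(-15, -32, 3, 21) = -32
am (Nadia): max(3, -13, -11) = 3
an (Nadia): max(-46, -41) = -41
ap (Nadia): max(-30, 35) = 35
j (Priya): min(3, -41, 35) = -41
East (Nadia): max(-32, -41) = -32
start (Priya): min(40, 19, -32) = -32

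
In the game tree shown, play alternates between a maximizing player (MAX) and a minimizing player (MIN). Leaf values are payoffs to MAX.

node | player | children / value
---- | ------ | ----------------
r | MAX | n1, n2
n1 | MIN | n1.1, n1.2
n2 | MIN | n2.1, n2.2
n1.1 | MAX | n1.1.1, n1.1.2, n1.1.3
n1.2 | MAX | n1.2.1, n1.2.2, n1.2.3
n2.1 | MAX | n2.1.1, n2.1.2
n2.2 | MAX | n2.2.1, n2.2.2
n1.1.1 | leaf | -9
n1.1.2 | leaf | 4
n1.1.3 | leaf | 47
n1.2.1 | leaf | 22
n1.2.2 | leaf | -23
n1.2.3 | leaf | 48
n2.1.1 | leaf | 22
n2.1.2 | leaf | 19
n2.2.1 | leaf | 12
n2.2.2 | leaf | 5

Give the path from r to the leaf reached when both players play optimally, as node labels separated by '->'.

r -> n1 -> n1.1 -> n1.1.3

n1.1 (MAX): max(-9, 4, 47) = 47
n1.2 (MAX): max(22, -23, 48) = 48
n1 (MIN): min(47, 48) = 47
n2.1 (MAX): max(22, 19) = 22
n2.2 (MAX): max(12, 5) = 12
n2 (MIN): min(22, 12) = 12
r (MAX): max(47, 12) = 47
At r, MAX picks n1 (highest: 47).
At n1, MIN picks n1.1 (lowest: 47).
At n1.1, MAX picks n1.1.3 (highest: 47).
Terminal value 47.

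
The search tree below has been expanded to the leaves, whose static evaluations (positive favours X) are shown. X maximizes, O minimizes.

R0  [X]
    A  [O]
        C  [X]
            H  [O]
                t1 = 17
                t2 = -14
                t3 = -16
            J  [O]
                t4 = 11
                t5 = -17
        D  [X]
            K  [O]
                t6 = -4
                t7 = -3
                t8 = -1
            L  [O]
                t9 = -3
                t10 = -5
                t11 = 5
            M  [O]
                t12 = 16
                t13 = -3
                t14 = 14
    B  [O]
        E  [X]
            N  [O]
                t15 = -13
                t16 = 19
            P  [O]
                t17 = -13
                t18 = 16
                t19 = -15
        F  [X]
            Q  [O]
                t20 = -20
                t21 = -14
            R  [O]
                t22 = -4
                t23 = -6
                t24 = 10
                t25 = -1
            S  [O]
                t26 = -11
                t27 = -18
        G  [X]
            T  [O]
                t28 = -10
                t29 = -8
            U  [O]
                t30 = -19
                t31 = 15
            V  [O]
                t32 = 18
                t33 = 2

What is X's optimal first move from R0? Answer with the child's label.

H (O): min(17, -14, -16) = -16
J (O): min(11, -17) = -17
C (X): max(-16, -17) = -16
K (O): min(-4, -3, -1) = -4
L (O): min(-3, -5, 5) = -5
M (O): min(16, -3, 14) = -3
D (X): max(-4, -5, -3) = -3
A (O): min(-16, -3) = -16
N (O): min(-13, 19) = -13
P (O): min(-13, 16, -15) = -15
E (X): max(-13, -15) = -13
Q (O): min(-20, -14) = -20
R (O): min(-4, -6, 10, -1) = -6
S (O): min(-11, -18) = -18
F (X): max(-20, -6, -18) = -6
T (O): min(-10, -8) = -10
U (O): min(-19, 15) = -19
V (O): min(18, 2) = 2
G (X): max(-10, -19, 2) = 2
B (O): min(-13, -6, 2) = -13
R0 (X): max(-16, -13) = -13
X at R0 wants the highest of {A=-16, B=-13}, so chooses B.

B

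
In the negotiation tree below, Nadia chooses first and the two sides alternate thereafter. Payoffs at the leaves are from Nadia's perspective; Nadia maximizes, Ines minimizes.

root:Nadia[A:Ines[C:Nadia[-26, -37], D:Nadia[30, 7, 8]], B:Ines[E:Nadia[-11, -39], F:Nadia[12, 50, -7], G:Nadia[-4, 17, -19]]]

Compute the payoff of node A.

C (Nadia): max(-26, -37) = -26
D (Nadia): max(30, 7, 8) = 30
A (Ines): min(-26, 30) = -26

-26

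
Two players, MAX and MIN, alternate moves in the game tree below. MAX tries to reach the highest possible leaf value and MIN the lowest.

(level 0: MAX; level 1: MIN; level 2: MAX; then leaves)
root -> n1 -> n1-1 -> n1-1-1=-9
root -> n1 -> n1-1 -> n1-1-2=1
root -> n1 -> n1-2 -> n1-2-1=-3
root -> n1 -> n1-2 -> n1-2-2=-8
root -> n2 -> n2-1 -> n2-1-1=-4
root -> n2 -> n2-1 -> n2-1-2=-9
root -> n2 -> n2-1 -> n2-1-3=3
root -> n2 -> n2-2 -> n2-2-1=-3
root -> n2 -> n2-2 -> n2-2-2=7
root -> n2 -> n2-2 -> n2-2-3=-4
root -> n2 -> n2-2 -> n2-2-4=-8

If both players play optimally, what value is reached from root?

3

n1-1 (MAX): max(-9, 1) = 1
n1-2 (MAX): max(-3, -8) = -3
n1 (MIN): min(1, -3) = -3
n2-1 (MAX): max(-4, -9, 3) = 3
n2-2 (MAX): max(-3, 7, -4, -8) = 7
n2 (MIN): min(3, 7) = 3
root (MAX): max(-3, 3) = 3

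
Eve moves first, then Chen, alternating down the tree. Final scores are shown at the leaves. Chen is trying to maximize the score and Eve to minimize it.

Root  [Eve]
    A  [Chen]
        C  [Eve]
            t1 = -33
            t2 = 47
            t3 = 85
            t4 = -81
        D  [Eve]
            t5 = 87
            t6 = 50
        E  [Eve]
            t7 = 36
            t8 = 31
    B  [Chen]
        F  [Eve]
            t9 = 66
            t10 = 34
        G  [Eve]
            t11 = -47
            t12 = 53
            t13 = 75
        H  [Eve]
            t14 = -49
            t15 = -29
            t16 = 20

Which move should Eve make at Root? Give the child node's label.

B

C (Eve): min(-33, 47, 85, -81) = -81
D (Eve): min(87, 50) = 50
E (Eve): min(36, 31) = 31
A (Chen): max(-81, 50, 31) = 50
F (Eve): min(66, 34) = 34
G (Eve): min(-47, 53, 75) = -47
H (Eve): min(-49, -29, 20) = -49
B (Chen): max(34, -47, -49) = 34
Root (Eve): min(50, 34) = 34
Eve at Root wants the lowest of {A=50, B=34}, so chooses B.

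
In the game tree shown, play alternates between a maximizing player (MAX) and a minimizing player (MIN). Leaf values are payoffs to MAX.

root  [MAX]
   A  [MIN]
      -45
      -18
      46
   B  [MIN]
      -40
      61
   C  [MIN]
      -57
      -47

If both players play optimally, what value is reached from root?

A (MIN): min(-45, -18, 46) = -45
B (MIN): min(-40, 61) = -40
C (MIN): min(-57, -47) = -57
root (MAX): max(-45, -40, -57) = -40

-40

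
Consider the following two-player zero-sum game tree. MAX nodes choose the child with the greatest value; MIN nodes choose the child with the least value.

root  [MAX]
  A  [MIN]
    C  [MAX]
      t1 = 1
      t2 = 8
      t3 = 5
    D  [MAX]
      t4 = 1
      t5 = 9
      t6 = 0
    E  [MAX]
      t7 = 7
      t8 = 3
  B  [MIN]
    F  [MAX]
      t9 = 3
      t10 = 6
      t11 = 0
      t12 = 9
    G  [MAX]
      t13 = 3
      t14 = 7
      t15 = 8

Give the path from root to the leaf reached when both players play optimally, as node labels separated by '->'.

root -> B -> G -> t15

C (MAX): max(1, 8, 5) = 8
D (MAX): max(1, 9, 0) = 9
E (MAX): max(7, 3) = 7
A (MIN): min(8, 9, 7) = 7
F (MAX): max(3, 6, 0, 9) = 9
G (MAX): max(3, 7, 8) = 8
B (MIN): min(9, 8) = 8
root (MAX): max(7, 8) = 8
At root, MAX picks B (highest: 8).
At B, MIN picks G (lowest: 8).
At G, MAX picks t15 (highest: 8).
Terminal value 8.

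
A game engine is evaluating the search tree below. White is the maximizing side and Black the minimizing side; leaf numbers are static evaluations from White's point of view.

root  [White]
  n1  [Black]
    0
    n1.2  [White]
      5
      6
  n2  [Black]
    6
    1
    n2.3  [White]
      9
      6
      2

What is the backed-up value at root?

n1.2 (White): max(5, 6) = 6
n1 (Black): min(0, 6) = 0
n2.3 (White): max(9, 6, 2) = 9
n2 (Black): min(6, 1, 9) = 1
root (White): max(0, 1) = 1

1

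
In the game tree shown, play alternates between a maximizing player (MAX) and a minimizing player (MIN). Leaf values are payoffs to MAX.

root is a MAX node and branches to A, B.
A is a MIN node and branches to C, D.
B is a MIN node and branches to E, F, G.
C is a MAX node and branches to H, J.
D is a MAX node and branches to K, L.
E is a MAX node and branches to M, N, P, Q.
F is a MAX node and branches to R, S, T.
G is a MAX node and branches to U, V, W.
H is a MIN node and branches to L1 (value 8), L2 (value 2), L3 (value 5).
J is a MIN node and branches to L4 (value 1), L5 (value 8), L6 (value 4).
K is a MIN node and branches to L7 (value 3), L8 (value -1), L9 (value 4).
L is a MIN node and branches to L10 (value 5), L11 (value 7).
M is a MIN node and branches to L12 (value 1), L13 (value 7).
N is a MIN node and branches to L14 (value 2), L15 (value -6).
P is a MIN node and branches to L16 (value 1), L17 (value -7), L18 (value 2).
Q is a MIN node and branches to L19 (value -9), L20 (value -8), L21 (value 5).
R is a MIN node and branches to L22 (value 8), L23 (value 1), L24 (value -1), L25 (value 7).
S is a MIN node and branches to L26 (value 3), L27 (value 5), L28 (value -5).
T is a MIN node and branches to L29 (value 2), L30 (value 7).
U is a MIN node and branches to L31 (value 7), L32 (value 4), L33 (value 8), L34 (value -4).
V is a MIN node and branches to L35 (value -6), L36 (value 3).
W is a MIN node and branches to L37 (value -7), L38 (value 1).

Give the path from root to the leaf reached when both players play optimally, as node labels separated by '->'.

H (MIN): min(8, 2, 5) = 2
J (MIN): min(1, 8, 4) = 1
C (MAX): max(2, 1) = 2
K (MIN): min(3, -1, 4) = -1
L (MIN): min(5, 7) = 5
D (MAX): max(-1, 5) = 5
A (MIN): min(2, 5) = 2
M (MIN): min(1, 7) = 1
N (MIN): min(2, -6) = -6
P (MIN): min(1, -7, 2) = -7
Q (MIN): min(-9, -8, 5) = -9
E (MAX): max(1, -6, -7, -9) = 1
R (MIN): min(8, 1, -1, 7) = -1
S (MIN): min(3, 5, -5) = -5
T (MIN): min(2, 7) = 2
F (MAX): max(-1, -5, 2) = 2
U (MIN): min(7, 4, 8, -4) = -4
V (MIN): min(-6, 3) = -6
W (MIN): min(-7, 1) = -7
G (MAX): max(-4, -6, -7) = -4
B (MIN): min(1, 2, -4) = -4
root (MAX): max(2, -4) = 2
At root, MAX picks A (highest: 2).
At A, MIN picks C (lowest: 2).
At C, MAX picks H (highest: 2).
At H, MIN picks L2 (lowest: 2).
Terminal value 2.

root -> A -> C -> H -> L2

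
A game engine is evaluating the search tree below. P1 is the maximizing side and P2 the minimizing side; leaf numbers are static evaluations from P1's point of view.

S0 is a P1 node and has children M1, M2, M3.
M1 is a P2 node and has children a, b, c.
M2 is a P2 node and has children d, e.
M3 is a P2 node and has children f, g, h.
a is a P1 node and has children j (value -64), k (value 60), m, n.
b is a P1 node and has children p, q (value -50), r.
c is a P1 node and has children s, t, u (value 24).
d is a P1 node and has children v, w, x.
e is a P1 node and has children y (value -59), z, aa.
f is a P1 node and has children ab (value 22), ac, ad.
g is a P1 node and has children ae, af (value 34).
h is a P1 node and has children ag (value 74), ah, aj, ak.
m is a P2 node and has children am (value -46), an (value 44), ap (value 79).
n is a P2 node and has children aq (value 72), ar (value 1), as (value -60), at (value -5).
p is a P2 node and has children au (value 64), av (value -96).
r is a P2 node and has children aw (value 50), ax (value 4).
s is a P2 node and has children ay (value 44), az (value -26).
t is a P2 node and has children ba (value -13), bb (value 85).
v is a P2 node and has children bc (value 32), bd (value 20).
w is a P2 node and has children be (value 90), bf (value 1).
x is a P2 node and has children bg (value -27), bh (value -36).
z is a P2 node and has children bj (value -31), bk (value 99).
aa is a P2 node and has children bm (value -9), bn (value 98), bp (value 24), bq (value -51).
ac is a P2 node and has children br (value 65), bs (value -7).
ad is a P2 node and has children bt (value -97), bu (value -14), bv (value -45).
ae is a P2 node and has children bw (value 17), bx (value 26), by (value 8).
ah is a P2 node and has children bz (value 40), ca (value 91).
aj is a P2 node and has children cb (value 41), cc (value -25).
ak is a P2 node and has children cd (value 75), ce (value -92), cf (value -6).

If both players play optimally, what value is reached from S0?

m (P2): min(-46, 44, 79) = -46
n (P2): min(72, 1, -60, -5) = -60
a (P1): max(-64, 60, -46, -60) = 60
p (P2): min(64, -96) = -96
r (P2): min(50, 4) = 4
b (P1): max(-96, -50, 4) = 4
s (P2): min(44, -26) = -26
t (P2): min(-13, 85) = -13
c (P1): max(-26, -13, 24) = 24
M1 (P2): min(60, 4, 24) = 4
v (P2): min(32, 20) = 20
w (P2): min(90, 1) = 1
x (P2): min(-27, -36) = -36
d (P1): max(20, 1, -36) = 20
z (P2): min(-31, 99) = -31
aa (P2): min(-9, 98, 24, -51) = -51
e (P1): max(-59, -31, -51) = -31
M2 (P2): min(20, -31) = -31
ac (P2): min(65, -7) = -7
ad (P2): min(-97, -14, -45) = -97
f (P1): max(22, -7, -97) = 22
ae (P2): min(17, 26, 8) = 8
g (P1): max(8, 34) = 34
ah (P2): min(40, 91) = 40
aj (P2): min(41, -25) = -25
ak (P2): min(75, -92, -6) = -92
h (P1): max(74, 40, -25, -92) = 74
M3 (P2): min(22, 34, 74) = 22
S0 (P1): max(4, -31, 22) = 22

22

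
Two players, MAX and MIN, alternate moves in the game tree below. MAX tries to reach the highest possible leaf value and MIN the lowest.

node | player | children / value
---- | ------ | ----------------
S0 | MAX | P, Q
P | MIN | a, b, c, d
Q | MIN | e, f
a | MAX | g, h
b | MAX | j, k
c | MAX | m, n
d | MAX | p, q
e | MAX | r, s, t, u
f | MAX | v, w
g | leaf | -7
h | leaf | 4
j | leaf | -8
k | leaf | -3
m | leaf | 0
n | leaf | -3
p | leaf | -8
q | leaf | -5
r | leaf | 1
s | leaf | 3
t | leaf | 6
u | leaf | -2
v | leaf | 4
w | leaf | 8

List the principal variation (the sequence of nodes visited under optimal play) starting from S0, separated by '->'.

a (MAX): max(-7, 4) = 4
b (MAX): max(-8, -3) = -3
c (MAX): max(0, -3) = 0
d (MAX): max(-8, -5) = -5
P (MIN): min(4, -3, 0, -5) = -5
e (MAX): max(1, 3, 6, -2) = 6
f (MAX): max(4, 8) = 8
Q (MIN): min(6, 8) = 6
S0 (MAX): max(-5, 6) = 6
At S0, MAX picks Q (highest: 6).
At Q, MIN picks e (lowest: 6).
At e, MAX picks t (highest: 6).
Terminal value 6.

S0 -> Q -> e -> t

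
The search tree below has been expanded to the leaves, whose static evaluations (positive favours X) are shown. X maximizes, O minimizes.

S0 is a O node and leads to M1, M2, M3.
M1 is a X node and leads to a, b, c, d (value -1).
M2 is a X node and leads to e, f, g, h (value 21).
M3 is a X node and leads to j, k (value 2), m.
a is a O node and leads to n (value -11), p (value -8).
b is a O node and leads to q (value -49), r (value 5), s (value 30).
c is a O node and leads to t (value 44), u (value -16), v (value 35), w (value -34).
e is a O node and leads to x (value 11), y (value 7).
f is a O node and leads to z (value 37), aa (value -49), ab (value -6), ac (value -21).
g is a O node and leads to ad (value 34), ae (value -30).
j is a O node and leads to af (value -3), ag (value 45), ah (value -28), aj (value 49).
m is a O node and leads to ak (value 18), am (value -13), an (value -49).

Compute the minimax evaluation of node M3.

2

j (O): min(-3, 45, -28, 49) = -28
m (O): min(18, -13, -49) = -49
M3 (X): max(-28, 2, -49) = 2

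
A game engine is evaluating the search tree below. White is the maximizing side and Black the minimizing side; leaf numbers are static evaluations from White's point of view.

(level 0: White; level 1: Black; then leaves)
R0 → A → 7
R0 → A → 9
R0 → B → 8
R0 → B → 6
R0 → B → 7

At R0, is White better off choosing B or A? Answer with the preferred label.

B (Black): min(8, 6, 7) = 6
A (Black): min(7, 9) = 7
White prefers the higher value; B=6, A=7. A is better since 7 > 6.

A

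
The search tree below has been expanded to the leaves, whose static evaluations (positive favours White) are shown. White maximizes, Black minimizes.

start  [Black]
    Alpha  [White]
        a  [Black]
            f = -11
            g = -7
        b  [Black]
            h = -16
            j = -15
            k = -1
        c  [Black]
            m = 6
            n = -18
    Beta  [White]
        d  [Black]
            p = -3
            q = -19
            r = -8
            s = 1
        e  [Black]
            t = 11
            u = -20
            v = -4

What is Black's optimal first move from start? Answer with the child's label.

a (Black): min(-11, -7) = -11
b (Black): min(-16, -15, -1) = -16
c (Black): min(6, -18) = -18
Alpha (White): max(-11, -16, -18) = -11
d (Black): min(-3, -19, -8, 1) = -19
e (Black): min(11, -20, -4) = -20
Beta (White): max(-19, -20) = -19
start (Black): min(-11, -19) = -19
Black at start wants the lowest of {Alpha=-11, Beta=-19}, so chooses Beta.

Beta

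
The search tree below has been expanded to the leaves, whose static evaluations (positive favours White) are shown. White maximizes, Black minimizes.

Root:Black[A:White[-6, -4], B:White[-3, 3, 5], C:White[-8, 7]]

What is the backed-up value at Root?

A (White): max(-6, -4) = -4
B (White): max(-3, 3, 5) = 5
C (White): max(-8, 7) = 7
Root (Black): min(-4, 5, 7) = -4

-4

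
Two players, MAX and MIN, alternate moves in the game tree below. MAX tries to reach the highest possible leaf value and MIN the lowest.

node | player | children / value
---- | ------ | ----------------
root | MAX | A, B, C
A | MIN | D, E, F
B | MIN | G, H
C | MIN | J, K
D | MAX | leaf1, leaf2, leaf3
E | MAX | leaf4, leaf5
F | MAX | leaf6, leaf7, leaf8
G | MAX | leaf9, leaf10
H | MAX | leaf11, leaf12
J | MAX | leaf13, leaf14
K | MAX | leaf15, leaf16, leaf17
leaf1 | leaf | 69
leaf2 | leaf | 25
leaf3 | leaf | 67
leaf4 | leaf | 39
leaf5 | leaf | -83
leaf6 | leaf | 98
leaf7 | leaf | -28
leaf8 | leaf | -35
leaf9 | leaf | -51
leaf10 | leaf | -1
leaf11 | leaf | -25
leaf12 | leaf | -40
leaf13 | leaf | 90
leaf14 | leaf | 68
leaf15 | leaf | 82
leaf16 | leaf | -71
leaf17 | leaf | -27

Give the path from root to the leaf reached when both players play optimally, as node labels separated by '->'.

D (MAX): max(69, 25, 67) = 69
E (MAX): max(39, -83) = 39
F (MAX): max(98, -28, -35) = 98
A (MIN): min(69, 39, 98) = 39
G (MAX): max(-51, -1) = -1
H (MAX): max(-25, -40) = -25
B (MIN): min(-1, -25) = -25
J (MAX): max(90, 68) = 90
K (MAX): max(82, -71, -27) = 82
C (MIN): min(90, 82) = 82
root (MAX): max(39, -25, 82) = 82
At root, MAX picks C (highest: 82).
At C, MIN picks K (lowest: 82).
At K, MAX picks leaf15 (highest: 82).
Terminal value 82.

root -> C -> K -> leaf15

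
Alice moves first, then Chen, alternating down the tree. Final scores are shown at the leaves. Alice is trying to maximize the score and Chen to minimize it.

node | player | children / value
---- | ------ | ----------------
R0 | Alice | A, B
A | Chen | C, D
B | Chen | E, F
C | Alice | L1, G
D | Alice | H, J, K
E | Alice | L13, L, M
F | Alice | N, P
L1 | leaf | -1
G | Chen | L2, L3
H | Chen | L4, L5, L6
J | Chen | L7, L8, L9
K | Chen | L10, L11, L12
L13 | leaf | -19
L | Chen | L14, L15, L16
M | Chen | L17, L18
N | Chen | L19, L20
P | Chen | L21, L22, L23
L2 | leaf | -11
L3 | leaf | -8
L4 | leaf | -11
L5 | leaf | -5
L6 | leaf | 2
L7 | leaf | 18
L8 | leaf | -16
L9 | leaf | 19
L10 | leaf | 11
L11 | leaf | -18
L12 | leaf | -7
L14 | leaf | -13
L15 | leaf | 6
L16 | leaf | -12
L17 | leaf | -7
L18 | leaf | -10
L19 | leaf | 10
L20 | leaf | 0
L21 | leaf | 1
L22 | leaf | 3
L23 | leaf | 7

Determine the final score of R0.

-10

G (Chen): min(-11, -8) = -11
C (Alice): max(-1, -11) = -1
H (Chen): min(-11, -5, 2) = -11
J (Chen): min(18, -16, 19) = -16
K (Chen): min(11, -18, -7) = -18
D (Alice): max(-11, -16, -18) = -11
A (Chen): min(-1, -11) = -11
L (Chen): min(-13, 6, -12) = -13
M (Chen): min(-7, -10) = -10
E (Alice): max(-19, -13, -10) = -10
N (Chen): min(10, 0) = 0
P (Chen): min(1, 3, 7) = 1
F (Alice): max(0, 1) = 1
B (Chen): min(-10, 1) = -10
R0 (Alice): max(-11, -10) = -10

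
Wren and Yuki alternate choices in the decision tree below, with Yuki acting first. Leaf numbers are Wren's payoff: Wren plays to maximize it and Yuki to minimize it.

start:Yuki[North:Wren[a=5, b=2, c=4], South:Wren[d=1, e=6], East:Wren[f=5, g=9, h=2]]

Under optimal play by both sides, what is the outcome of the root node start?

5

North (Wren): max(5, 2, 4) = 5
South (Wren): max(1, 6) = 6
East (Wren): max(5, 9, 2) = 9
start (Yuki): min(5, 6, 9) = 5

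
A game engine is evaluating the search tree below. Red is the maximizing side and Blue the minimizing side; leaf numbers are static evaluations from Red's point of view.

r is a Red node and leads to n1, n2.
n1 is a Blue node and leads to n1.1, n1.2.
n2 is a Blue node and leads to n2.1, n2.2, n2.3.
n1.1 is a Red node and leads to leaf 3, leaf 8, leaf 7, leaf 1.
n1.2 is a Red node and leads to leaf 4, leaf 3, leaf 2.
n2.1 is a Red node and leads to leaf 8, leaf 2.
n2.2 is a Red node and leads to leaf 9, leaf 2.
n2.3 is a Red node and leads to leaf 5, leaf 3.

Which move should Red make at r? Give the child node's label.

n2

n1.1 (Red): max(3, 8, 7, 1) = 8
n1.2 (Red): max(4, 3, 2) = 4
n1 (Blue): min(8, 4) = 4
n2.1 (Red): max(8, 2) = 8
n2.2 (Red): max(9, 2) = 9
n2.3 (Red): max(5, 3) = 5
n2 (Blue): min(8, 9, 5) = 5
r (Red): max(4, 5) = 5
Red at r wants the highest of {n1=4, n2=5}, so chooses n2.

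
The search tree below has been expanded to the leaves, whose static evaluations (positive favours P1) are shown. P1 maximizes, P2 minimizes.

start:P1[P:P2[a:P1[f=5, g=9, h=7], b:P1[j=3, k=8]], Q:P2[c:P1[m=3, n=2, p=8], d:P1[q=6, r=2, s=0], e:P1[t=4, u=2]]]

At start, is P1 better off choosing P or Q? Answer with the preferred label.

a (P1): max(5, 9, 7) = 9
b (P1): max(3, 8) = 8
P (P2): min(9, 8) = 8
c (P1): max(3, 2, 8) = 8
d (P1): max(6, 2, 0) = 6
e (P1): max(4, 2) = 4
Q (P2): min(8, 6, 4) = 4
P1 prefers the higher value; P=8, Q=4. P is better since 8 > 4.

P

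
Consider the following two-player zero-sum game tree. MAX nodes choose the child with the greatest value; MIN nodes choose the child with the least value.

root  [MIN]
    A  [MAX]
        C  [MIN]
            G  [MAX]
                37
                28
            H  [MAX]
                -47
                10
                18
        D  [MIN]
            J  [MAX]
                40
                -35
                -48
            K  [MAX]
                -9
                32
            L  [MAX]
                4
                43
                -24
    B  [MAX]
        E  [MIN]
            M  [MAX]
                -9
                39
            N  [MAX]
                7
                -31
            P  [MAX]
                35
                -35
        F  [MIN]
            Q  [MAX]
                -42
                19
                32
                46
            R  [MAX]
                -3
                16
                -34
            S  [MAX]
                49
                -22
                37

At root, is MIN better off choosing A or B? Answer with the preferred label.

G (MAX): max(37, 28) = 37
H (MAX): max(-47, 10, 18) = 18
C (MIN): min(37, 18) = 18
J (MAX): max(40, -35, -48) = 40
K (MAX): max(-9, 32) = 32
L (MAX): max(4, 43, -24) = 43
D (MIN): min(40, 32, 43) = 32
A (MAX): max(18, 32) = 32
M (MAX): max(-9, 39) = 39
N (MAX): max(7, -31) = 7
P (MAX): max(35, -35) = 35
E (MIN): min(39, 7, 35) = 7
Q (MAX): max(-42, 19, 32, 46) = 46
R (MAX): max(-3, 16, -34) = 16
S (MAX): max(49, -22, 37) = 49
F (MIN): min(46, 16, 49) = 16
B (MAX): max(7, 16) = 16
MIN prefers the lower value; A=32, B=16. B is better since 16 < 32.

B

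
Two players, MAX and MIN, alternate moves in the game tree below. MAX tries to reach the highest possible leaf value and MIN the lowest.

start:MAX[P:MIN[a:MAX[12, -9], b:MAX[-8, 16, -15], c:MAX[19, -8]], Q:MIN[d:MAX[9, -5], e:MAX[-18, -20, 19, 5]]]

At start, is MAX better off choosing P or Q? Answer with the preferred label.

a (MAX): max(12, -9) = 12
b (MAX): max(-8, 16, -15) = 16
c (MAX): max(19, -8) = 19
P (MIN): min(12, 16, 19) = 12
d (MAX): max(9, -5) = 9
e (MAX): max(-18, -20, 19, 5) = 19
Q (MIN): min(9, 19) = 9
MAX prefers the higher value; P=12, Q=9. P is better since 12 > 9.

P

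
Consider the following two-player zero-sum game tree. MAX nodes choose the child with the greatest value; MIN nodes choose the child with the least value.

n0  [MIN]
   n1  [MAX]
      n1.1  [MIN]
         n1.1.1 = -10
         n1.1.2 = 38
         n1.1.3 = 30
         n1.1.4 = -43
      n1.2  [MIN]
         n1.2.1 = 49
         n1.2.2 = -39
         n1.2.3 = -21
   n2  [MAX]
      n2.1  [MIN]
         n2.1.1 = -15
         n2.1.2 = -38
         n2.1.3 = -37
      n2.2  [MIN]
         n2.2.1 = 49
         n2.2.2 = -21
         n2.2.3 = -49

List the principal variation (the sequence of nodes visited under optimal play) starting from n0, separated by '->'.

n1.1 (MIN): min(-10, 38, 30, -43) = -43
n1.2 (MIN): min(49, -39, -21) = -39
n1 (MAX): max(-43, -39) = -39
n2.1 (MIN): min(-15, -38, -37) = -38
n2.2 (MIN): min(49, -21, -49) = -49
n2 (MAX): max(-38, -49) = -38
n0 (MIN): min(-39, -38) = -39
At n0, MIN picks n1 (lowest: -39).
At n1, MAX picks n1.2 (highest: -39).
At n1.2, MIN picks n1.2.2 (lowest: -39).
Terminal value -39.

n0 -> n1 -> n1.2 -> n1.2.2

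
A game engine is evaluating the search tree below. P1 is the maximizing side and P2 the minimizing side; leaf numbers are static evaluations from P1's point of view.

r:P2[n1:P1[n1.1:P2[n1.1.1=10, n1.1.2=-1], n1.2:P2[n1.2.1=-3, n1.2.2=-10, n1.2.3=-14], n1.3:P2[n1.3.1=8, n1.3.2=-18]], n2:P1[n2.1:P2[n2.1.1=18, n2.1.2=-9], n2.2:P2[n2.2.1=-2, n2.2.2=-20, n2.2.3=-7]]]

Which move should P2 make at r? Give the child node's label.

n1.1 (P2): min(10, -1) = -1
n1.2 (P2): min(-3, -10, -14) = -14
n1.3 (P2): min(8, -18) = -18
n1 (P1): max(-1, -14, -18) = -1
n2.1 (P2): min(18, -9) = -9
n2.2 (P2): min(-2, -20, -7) = -20
n2 (P1): max(-9, -20) = -9
r (P2): min(-1, -9) = -9
P2 at r wants the lowest of {n1=-1, n2=-9}, so chooses n2.

n2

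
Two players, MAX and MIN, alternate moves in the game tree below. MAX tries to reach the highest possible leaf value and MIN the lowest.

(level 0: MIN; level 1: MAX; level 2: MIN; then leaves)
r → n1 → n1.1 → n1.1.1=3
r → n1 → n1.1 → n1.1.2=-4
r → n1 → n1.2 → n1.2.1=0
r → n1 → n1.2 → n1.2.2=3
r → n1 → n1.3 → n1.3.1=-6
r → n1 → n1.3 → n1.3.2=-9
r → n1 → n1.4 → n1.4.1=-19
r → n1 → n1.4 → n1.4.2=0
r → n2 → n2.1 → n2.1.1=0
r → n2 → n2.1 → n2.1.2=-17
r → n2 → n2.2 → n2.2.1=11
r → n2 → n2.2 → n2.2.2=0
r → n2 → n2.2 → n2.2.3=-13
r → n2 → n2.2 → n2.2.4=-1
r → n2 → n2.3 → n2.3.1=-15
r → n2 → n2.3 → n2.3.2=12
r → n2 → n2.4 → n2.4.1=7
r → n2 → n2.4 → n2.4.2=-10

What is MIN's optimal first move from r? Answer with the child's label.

n1.1 (MIN): min(3, -4) = -4
n1.2 (MIN): min(0, 3) = 0
n1.3 (MIN): min(-6, -9) = -9
n1.4 (MIN): min(-19, 0) = -19
n1 (MAX): max(-4, 0, -9, -19) = 0
n2.1 (MIN): min(0, -17) = -17
n2.2 (MIN): min(11, 0, -13, -1) = -13
n2.3 (MIN): min(-15, 12) = -15
n2.4 (MIN): min(7, -10) = -10
n2 (MAX): max(-17, -13, -15, -10) = -10
r (MIN): min(0, -10) = -10
MIN at r wants the lowest of {n1=0, n2=-10}, so chooses n2.

n2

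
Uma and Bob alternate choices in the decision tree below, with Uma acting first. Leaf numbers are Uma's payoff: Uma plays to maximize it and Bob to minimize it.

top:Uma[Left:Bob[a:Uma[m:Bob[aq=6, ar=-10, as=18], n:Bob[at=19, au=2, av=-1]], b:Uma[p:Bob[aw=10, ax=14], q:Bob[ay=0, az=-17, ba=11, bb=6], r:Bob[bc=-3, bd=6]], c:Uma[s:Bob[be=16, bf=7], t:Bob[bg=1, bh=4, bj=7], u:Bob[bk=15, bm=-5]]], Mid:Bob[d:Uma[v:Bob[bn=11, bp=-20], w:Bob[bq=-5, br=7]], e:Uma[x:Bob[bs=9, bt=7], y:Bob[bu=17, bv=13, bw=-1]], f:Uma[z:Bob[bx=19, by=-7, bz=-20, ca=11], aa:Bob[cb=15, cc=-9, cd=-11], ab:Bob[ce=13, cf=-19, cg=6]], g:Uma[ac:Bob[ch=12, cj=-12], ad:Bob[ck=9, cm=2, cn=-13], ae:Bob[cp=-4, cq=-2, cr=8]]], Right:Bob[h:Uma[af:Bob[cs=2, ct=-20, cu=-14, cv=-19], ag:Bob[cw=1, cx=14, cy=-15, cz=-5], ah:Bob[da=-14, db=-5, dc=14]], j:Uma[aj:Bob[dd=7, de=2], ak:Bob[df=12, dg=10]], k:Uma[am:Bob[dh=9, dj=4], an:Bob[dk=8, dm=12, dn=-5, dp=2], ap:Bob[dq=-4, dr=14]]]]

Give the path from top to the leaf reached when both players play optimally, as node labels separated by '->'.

top -> Left -> a -> n -> av

m (Bob): min(6, -10, 18) = -10
n (Bob): min(19, 2, -1) = -1
a (Uma): max(-10, -1) = -1
p (Bob): min(10, 14) = 10
q (Bob): min(0, -17, 11, 6) = -17
r (Bob): min(-3, 6) = -3
b (Uma): max(10, -17, -3) = 10
s (Bob): min(16, 7) = 7
t (Bob): min(1, 4, 7) = 1
u (Bob): min(15, -5) = -5
c (Uma): max(7, 1, -5) = 7
Left (Bob): min(-1, 10, 7) = -1
v (Bob): min(11, -20) = -20
w (Bob): min(-5, 7) = -5
d (Uma): max(-20, -5) = -5
x (Bob): min(9, 7) = 7
y (Bob): min(17, 13, -1) = -1
e (Uma): max(7, -1) = 7
z (Bob): min(19, -7, -20, 11) = -20
aa (Bob): min(15, -9, -11) = -11
ab (Bob): min(13, -19, 6) = -19
f (Uma): max(-20, -11, -19) = -11
ac (Bob): min(12, -12) = -12
ad (Bob): min(9, 2, -13) = -13
ae (Bob): min(-4, -2, 8) = -4
g (Uma): max(-12, -13, -4) = -4
Mid (Bob): min(-5, 7, -11, -4) = -11
af (Bob): min(2, -20, -14, -19) = -20
ag (Bob): min(1, 14, -15, -5) = -15
ah (Bob): min(-14, -5, 14) = -14
h (Uma): max(-20, -15, -14) = -14
aj (Bob): min(7, 2) = 2
ak (Bob): min(12, 10) = 10
j (Uma): max(2, 10) = 10
am (Bob): min(9, 4) = 4
an (Bob): min(8, 12, -5, 2) = -5
ap (Bob): min(-4, 14) = -4
k (Uma): max(4, -5, -4) = 4
Right (Bob): min(-14, 10, 4) = -14
top (Uma): max(-1, -11, -14) = -1
At top, Uma picks Left (highest: -1).
At Left, Bob picks a (lowest: -1).
At a, Uma picks n (highest: -1).
At n, Bob picks av (lowest: -1).
Terminal value -1.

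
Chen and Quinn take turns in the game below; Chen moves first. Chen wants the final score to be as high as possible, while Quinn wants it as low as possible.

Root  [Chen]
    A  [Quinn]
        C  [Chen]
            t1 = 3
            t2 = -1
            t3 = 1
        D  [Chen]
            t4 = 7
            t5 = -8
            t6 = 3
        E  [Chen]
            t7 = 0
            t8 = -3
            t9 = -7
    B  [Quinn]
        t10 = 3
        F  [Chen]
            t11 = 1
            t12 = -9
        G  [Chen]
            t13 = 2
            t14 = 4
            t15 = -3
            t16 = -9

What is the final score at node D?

D (Chen): max(7, -8, 3) = 7

7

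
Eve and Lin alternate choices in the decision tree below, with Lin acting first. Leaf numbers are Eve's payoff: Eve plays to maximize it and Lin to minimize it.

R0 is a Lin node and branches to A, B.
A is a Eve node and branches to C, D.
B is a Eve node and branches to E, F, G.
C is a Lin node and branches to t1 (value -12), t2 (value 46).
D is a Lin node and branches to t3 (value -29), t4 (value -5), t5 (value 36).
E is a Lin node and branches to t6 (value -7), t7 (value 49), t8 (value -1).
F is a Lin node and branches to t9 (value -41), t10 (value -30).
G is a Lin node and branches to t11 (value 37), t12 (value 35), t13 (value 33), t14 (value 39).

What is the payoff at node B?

33

E (Lin): min(-7, 49, -1) = -7
F (Lin): min(-41, -30) = -41
G (Lin): min(37, 35, 33, 39) = 33
B (Eve): max(-7, -41, 33) = 33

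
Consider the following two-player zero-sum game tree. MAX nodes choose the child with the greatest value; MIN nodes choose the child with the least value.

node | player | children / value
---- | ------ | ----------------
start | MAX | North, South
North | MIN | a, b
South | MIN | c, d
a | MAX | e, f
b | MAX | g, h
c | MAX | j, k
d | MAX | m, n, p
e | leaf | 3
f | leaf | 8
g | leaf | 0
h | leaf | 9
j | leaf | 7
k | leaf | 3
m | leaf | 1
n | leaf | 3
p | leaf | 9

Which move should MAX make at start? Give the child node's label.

North

a (MAX): max(3, 8) = 8
b (MAX): max(0, 9) = 9
North (MIN): min(8, 9) = 8
c (MAX): max(7, 3) = 7
d (MAX): max(1, 3, 9) = 9
South (MIN): min(7, 9) = 7
start (MAX): max(8, 7) = 8
MAX at start wants the highest of {North=8, South=7}, so chooses North.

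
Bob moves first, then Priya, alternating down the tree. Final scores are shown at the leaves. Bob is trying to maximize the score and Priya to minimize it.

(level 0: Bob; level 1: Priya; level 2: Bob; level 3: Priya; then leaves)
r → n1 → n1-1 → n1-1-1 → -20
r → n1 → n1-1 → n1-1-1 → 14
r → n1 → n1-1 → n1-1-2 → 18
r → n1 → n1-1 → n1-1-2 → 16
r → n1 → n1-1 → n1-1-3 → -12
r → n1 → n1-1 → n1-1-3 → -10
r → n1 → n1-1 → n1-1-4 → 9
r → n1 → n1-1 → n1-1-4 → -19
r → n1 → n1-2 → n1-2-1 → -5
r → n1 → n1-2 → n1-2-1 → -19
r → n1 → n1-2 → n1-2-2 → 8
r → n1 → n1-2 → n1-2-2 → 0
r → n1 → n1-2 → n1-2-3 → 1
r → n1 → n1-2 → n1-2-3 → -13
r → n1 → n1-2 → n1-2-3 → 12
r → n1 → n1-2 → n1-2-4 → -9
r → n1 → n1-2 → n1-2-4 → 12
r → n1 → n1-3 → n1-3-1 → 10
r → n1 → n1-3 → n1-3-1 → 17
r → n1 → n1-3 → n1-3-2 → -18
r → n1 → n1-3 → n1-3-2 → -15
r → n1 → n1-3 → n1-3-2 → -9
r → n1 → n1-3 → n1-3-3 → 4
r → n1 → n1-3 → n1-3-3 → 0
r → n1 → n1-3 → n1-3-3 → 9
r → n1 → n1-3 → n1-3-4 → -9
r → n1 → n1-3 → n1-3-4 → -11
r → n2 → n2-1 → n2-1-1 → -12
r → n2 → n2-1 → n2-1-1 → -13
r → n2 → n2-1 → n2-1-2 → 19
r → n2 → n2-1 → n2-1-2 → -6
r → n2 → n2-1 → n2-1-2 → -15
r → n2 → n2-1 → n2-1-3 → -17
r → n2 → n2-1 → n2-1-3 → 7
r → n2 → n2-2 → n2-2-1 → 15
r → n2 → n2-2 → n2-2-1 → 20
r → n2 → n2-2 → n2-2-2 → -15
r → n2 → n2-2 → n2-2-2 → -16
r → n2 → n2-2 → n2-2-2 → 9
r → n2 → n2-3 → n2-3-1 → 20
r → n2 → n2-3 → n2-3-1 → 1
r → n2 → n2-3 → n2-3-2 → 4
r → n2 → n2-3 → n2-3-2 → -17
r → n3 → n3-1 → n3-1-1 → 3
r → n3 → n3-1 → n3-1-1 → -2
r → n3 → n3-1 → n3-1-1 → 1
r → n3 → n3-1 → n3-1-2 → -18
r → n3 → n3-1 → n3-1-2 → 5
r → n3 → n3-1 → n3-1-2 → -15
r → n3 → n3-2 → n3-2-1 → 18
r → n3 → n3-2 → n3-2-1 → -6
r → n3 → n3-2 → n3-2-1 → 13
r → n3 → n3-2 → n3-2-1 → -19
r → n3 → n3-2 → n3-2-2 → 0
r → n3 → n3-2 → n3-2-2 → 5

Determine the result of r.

0

n1-1-1 (Priya): min(-20, 14) = -20
n1-1-2 (Priya): min(18, 16) = 16
n1-1-3 (Priya): min(-12, -10) = -12
n1-1-4 (Priya): min(9, -19) = -19
n1-1 (Bob): max(-20, 16, -12, -19) = 16
n1-2-1 (Priya): min(-5, -19) = -19
n1-2-2 (Priya): min(8, 0) = 0
n1-2-3 (Priya): min(1, -13, 12) = -13
n1-2-4 (Priya): min(-9, 12) = -9
n1-2 (Bob): max(-19, 0, -13, -9) = 0
n1-3-1 (Priya): min(10, 17) = 10
n1-3-2 (Priya): min(-18, -15, -9) = -18
n1-3-3 (Priya): min(4, 0, 9) = 0
n1-3-4 (Priya): min(-9, -11) = -11
n1-3 (Bob): max(10, -18, 0, -11) = 10
n1 (Priya): min(16, 0, 10) = 0
n2-1-1 (Priya): min(-12, -13) = -13
n2-1-2 (Priya): min(19, -6, -15) = -15
n2-1-3 (Priya): min(-17, 7) = -17
n2-1 (Bob): max(-13, -15, -17) = -13
n2-2-1 (Priya): min(15, 20) = 15
n2-2-2 (Priya): min(-15, -16, 9) = -16
n2-2 (Bob): max(15, -16) = 15
n2-3-1 (Priya): min(20, 1) = 1
n2-3-2 (Priya): min(4, -17) = -17
n2-3 (Bob): max(1, -17) = 1
n2 (Priya): min(-13, 15, 1) = -13
n3-1-1 (Priya): min(3, -2, 1) = -2
n3-1-2 (Priya): min(-18, 5, -15) = -18
n3-1 (Bob): max(-2, -18) = -2
n3-2-1 (Priya): min(18, -6, 13, -19) = -19
n3-2-2 (Priya): min(0, 5) = 0
n3-2 (Bob): max(-19, 0) = 0
n3 (Priya): min(-2, 0) = -2
r (Bob): max(0, -13, -2) = 0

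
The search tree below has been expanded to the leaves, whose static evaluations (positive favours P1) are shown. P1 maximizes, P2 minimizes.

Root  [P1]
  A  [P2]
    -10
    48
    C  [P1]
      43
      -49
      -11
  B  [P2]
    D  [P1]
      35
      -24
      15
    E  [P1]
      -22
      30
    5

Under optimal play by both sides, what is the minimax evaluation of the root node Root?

C (P1): max(43, -49, -11) = 43
A (P2): min(-10, 48, 43) = -10
D (P1): max(35, -24, 15) = 35
E (P1): max(-22, 30) = 30
B (P2): min(35, 30, 5) = 5
Root (P1): max(-10, 5) = 5

5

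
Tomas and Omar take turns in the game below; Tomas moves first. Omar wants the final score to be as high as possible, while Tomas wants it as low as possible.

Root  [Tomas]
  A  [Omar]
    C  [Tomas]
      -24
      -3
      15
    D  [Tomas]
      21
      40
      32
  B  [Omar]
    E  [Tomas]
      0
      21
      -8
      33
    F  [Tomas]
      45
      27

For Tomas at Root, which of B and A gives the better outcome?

A

E (Tomas): min(0, 21, -8, 33) = -8
F (Tomas): min(45, 27) = 27
B (Omar): max(-8, 27) = 27
C (Tomas): min(-24, -3, 15) = -24
D (Tomas): min(21, 40, 32) = 21
A (Omar): max(-24, 21) = 21
Tomas prefers the lower value; B=27, A=21. A is better since 21 < 27.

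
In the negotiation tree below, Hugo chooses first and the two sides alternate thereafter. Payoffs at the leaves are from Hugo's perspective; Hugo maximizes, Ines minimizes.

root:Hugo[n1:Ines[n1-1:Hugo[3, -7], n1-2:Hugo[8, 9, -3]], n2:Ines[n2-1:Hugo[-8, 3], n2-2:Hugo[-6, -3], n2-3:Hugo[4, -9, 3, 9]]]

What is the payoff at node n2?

-3

n2-1 (Hugo): max(-8, 3) = 3
n2-2 (Hugo): max(-6, -3) = -3
n2-3 (Hugo): max(4, -9, 3, 9) = 9
n2 (Ines): min(3, -3, 9) = -3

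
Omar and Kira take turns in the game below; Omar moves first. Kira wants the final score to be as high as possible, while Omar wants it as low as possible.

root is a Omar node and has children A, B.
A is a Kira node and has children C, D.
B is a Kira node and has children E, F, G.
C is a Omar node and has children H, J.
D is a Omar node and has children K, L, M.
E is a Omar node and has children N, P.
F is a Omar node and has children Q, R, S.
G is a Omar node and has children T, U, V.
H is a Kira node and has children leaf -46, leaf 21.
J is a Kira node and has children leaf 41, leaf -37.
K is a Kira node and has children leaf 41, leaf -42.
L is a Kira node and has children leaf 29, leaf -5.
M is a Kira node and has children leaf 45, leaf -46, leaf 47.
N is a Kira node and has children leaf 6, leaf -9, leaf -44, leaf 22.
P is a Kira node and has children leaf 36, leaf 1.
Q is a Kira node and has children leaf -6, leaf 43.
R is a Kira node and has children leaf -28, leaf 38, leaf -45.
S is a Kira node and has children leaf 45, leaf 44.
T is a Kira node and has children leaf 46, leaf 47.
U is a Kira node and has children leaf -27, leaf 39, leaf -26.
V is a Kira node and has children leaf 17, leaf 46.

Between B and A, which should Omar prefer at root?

A

N (Kira): max(6, -9, -44, 22) = 22
P (Kira): max(36, 1) = 36
E (Omar): min(22, 36) = 22
Q (Kira): max(-6, 43) = 43
R (Kira): max(-28, 38, -45) = 38
S (Kira): max(45, 44) = 45
F (Omar): min(43, 38, 45) = 38
T (Kira): max(46, 47) = 47
U (Kira): max(-27, 39, -26) = 39
V (Kira): max(17, 46) = 46
G (Omar): min(47, 39, 46) = 39
B (Kira): max(22, 38, 39) = 39
H (Kira): max(-46, 21) = 21
J (Kira): max(41, -37) = 41
C (Omar): min(21, 41) = 21
K (Kira): max(41, -42) = 41
L (Kira): max(29, -5) = 29
M (Kira): max(45, -46, 47) = 47
D (Omar): min(41, 29, 47) = 29
A (Kira): max(21, 29) = 29
Omar prefers the lower value; B=39, A=29. A is better since 29 < 39.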